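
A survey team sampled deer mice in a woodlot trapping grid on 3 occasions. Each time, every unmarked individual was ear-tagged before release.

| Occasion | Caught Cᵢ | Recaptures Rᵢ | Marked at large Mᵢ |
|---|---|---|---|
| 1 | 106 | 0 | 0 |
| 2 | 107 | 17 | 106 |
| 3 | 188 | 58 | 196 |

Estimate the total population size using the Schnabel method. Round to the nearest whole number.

N ≈ 643

Σ MᵢCᵢ = 0·106 + 106·107 + 196·188 = 0 + 11342 + 36848 = 48190
Σ Rᵢ = 0 + 17 + 58 = 75
N̂ = 48190 / 75 ≈ 642.5 → 643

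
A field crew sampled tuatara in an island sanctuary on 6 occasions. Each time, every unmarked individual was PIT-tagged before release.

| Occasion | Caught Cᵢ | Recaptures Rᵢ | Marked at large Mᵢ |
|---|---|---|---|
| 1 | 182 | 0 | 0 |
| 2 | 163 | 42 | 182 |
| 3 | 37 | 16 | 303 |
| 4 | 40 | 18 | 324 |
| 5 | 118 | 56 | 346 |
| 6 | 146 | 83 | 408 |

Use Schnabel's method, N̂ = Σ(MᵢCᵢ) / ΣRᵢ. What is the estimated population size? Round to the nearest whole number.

N ≈ 717

Σ MᵢCᵢ = 0·182 + 182·163 + 303·37 + 324·40 + 346·118 + 408·146 = 0 + 29666 + 11211 + 12960 + 40828 + 59568 = 154233
Σ Rᵢ = 0 + 42 + 16 + 18 + 56 + 83 = 215
N̂ = 154233 / 215 ≈ 717.4 → 717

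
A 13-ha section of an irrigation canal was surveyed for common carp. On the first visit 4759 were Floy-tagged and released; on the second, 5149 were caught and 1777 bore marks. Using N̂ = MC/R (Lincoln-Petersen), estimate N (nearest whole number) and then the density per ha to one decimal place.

density ≈ 1060.8 common carp per ha

N̂ = 4759·5149/1777 = 24504091/1777 ≈ 13789.6 → 13790
Density = N̂ / area = 13790 / 13 ≈ 1060.77 → 1060.8 per ha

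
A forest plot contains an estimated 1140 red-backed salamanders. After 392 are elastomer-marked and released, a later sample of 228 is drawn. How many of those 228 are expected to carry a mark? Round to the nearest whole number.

Expected recaptures E[R] = M·C / N.
E[R] = 392 × 228 / 1140 = 89376 / 1140 ≈ 78.4 → 78

expected recaptures ≈ 78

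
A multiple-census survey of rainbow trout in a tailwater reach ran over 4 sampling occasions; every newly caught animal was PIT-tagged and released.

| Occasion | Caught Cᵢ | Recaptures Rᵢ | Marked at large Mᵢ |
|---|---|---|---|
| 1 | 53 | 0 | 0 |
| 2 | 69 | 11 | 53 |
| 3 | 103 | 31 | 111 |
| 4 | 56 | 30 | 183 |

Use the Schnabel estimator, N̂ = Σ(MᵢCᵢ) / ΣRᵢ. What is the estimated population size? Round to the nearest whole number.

N ≈ 352

Σ MᵢCᵢ = 0·53 + 53·69 + 111·103 + 183·56 = 0 + 3657 + 11433 + 10248 = 25338
Σ Rᵢ = 0 + 11 + 31 + 30 = 72
N̂ = 25338 / 72 ≈ 351.9 → 352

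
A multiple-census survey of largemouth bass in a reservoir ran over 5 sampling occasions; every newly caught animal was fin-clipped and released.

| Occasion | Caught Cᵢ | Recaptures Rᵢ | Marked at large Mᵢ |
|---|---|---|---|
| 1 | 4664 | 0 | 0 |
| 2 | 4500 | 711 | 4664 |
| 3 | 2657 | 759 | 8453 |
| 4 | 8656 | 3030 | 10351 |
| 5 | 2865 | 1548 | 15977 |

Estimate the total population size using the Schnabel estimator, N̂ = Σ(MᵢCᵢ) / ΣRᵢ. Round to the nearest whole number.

N ≈ 29,567

Σ MᵢCᵢ = 0·4664 + 4664·4500 + 8453·2657 + 10351·8656 + 15977·2865 = 0 + 20988000 + 22459621 + 89598256 + 45774105 = 178819982
Σ Rᵢ = 0 + 711 + 759 + 3030 + 1548 = 6048
N̂ = 178819982 / 6048 ≈ 29566.8 → 29567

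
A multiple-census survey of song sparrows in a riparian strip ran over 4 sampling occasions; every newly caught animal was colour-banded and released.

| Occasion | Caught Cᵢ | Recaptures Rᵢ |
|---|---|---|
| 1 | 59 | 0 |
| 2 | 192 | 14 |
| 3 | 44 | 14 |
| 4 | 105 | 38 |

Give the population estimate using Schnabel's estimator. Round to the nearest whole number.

Marked at large before each occasion: Mᵢ = Σⱼ<ᵢ (Cⱼ − Rⱼ) → M1=0, M2=59, M3=237, M4=267
Σ MᵢCᵢ = 0·59 + 59·192 + 237·44 + 267·105 = 0 + 11328 + 10428 + 28035 = 49791
Σ Rᵢ = 0 + 14 + 14 + 38 = 66
N̂ = 49791 / 66 ≈ 754.4 → 754

N ≈ 754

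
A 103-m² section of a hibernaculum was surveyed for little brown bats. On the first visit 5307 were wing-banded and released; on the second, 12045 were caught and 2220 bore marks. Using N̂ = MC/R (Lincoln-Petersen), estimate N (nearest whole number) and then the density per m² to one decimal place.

density ≈ 279.6 little brown bats per m²

N̂ = 5307·12045/2220 = 63922815/2220 ≈ 28794.1 → 28794
Density = N̂ / area = 28794 / 103 ≈ 279.55 → 279.6 per m²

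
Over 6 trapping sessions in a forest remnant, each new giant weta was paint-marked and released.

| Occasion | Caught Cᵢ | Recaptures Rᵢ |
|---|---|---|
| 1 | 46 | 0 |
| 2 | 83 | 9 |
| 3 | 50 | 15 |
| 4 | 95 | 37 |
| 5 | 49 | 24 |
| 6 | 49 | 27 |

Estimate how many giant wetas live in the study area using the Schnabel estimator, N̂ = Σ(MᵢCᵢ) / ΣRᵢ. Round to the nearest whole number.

Marked at large before each occasion: Mᵢ = Σⱼ<ᵢ (Cⱼ − Rⱼ) → M1=0, M2=46, M3=120, M4=155, M5=213, M6=238
Σ MᵢCᵢ = 0·46 + 46·83 + 120·50 + 155·95 + 213·49 + 238·49 = 0 + 3818 + 6000 + 14725 + 10437 + 11662 = 46642
Σ Rᵢ = 0 + 9 + 15 + 37 + 24 + 27 = 112
N̂ = 46642 / 112 ≈ 416.4 → 416

N ≈ 416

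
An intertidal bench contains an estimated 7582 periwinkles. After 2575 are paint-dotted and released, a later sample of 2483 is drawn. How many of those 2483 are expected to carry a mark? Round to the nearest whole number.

Expected recaptures E[R] = M·C / N.
E[R] = 2575 × 2483 / 7582 = 6393725 / 7582 ≈ 843.3 → 843

expected recaptures ≈ 843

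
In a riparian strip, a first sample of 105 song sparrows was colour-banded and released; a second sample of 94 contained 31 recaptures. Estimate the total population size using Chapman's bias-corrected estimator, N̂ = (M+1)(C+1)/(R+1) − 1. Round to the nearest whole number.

N̂ = (105+1)(94+1)/(31+1) − 1 = 106·95/32 − 1
= 10070/32 − 1 ≈ 314.7 − 1 ≈ 313.7 → 314

N ≈ 314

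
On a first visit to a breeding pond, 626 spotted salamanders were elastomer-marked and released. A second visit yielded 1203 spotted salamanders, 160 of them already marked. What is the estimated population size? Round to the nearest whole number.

If marked individuals mix randomly, R/C ≈ M/N, giving N ≈ M·C/R.
N = (626 × 1203) / 160 = 753078 / 160 ≈ 4706.7 → 4707

N ≈ 4707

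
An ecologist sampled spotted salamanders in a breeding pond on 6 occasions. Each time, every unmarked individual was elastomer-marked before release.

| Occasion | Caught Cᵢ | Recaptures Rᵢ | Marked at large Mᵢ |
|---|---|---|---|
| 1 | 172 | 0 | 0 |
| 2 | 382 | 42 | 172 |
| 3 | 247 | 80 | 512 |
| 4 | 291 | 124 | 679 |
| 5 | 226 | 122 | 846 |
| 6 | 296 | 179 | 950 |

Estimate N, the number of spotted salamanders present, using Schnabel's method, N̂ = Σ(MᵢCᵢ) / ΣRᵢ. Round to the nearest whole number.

N ≈ 1576

Σ MᵢCᵢ = 0·172 + 172·382 + 512·247 + 679·291 + 846·226 + 950·296 = 0 + 65704 + 126464 + 197589 + 191196 + 281200 = 862153
Σ Rᵢ = 0 + 42 + 80 + 124 + 122 + 179 = 547
N̂ = 862153 / 547 ≈ 1576.1 → 1576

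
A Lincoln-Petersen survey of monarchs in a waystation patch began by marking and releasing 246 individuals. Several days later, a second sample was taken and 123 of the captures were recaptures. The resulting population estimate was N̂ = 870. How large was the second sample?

C = 435

From N = M·C/R: C = N·R / M = 870·123 / 246 = 107010 / 246 = 435.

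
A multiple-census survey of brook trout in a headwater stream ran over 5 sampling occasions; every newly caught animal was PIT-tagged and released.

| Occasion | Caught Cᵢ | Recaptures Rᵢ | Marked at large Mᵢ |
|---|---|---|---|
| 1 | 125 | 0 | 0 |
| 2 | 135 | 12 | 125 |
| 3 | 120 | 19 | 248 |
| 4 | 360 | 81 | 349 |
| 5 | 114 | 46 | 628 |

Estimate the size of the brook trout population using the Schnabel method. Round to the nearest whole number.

Σ MᵢCᵢ = 0·125 + 125·135 + 248·120 + 349·360 + 628·114 = 0 + 16875 + 29760 + 125640 + 71592 = 243867
Σ Rᵢ = 0 + 12 + 19 + 81 + 46 = 158
N̂ = 243867 / 158 ≈ 1543.46 → 1543

N ≈ 1543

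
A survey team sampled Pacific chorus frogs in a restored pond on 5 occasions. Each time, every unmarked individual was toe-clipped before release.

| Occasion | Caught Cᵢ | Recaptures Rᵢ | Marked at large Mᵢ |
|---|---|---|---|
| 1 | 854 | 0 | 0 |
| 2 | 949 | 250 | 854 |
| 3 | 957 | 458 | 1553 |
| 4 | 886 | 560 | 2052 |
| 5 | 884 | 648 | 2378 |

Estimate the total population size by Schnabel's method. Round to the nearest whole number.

Σ MᵢCᵢ = 0·854 + 854·949 + 1553·957 + 2052·886 + 2378·884 = 0 + 810446 + 1486221 + 1818072 + 2102152 = 6216891
Σ Rᵢ = 0 + 250 + 458 + 560 + 648 = 1916
N̂ = 6216891 / 1916 ≈ 3244.7 → 3245

N ≈ 3245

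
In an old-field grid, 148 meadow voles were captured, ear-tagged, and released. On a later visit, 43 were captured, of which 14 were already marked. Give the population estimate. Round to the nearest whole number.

N ≈ 455

Lincoln-Petersen assumes M/N = R/C, so N = M·C / R.
N = (148 × 43) / 14 = 6364 / 14 ≈ 454.6 → 455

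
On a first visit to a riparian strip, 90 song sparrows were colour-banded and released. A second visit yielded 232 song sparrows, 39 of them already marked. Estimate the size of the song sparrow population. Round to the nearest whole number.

Lincoln-Petersen assumes M/N = R/C, so N = M·C / R.
N = (90 × 232) / 39 = 20880 / 39 ≈ 535.4 → 535

N ≈ 535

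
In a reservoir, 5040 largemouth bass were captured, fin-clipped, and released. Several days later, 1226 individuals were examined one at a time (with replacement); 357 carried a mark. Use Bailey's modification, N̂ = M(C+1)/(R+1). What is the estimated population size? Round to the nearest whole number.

N̂ = 5040·(1226+1)/(357+1) = 5040·1227/358 = 6184080/358 ≈ 17274.0 → 17274

N ≈ 17,274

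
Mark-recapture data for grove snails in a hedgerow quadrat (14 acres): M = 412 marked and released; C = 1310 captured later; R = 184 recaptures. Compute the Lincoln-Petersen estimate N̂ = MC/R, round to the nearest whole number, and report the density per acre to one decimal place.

density ≈ 209.5 grove snails per acre

N̂ = 412·1310/184 = 539720/184 ≈ 2933.3 → 2933
Density = N̂ / area = 2933 / 14 ≈ 209.50 → 209.5 per acre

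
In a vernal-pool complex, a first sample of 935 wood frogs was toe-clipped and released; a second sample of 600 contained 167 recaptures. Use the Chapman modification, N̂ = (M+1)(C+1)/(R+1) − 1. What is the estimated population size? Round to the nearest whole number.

N̂ = (935+1)(600+1)/(167+1) − 1 = 936·601/168 − 1
= 562536/168 − 1 ≈ 3348.4 − 1 ≈ 3347.4 → 3347

N ≈ 3347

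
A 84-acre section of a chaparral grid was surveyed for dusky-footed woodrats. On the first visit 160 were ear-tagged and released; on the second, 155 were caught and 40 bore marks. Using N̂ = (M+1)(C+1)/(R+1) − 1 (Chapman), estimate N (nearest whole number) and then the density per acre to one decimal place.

N̂ = 161·156/41 − 1 = 25116/41 − 1 ≈ 611.6 → 612
Density = N̂ / area = 612 / 84 ≈ 7.29 → 7.3 per acre

density ≈ 7.3 dusky-footed woodrats per acre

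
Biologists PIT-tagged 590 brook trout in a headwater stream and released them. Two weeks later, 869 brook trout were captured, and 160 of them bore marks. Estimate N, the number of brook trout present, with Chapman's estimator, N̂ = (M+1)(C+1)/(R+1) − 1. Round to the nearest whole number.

N̂ = (590+1)(869+1)/(160+1) − 1 = 591·870/161 − 1
= 514170/161 − 1 ≈ 3193.6 − 1 ≈ 3192.6 → 3193

N ≈ 3193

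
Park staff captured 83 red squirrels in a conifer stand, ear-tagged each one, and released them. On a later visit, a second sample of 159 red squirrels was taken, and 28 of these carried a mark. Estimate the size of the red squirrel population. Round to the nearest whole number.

N ≈ 471

If marked individuals mix randomly, R/C ≈ M/N, giving N ≈ M·C/R.
N = (83 × 159) / 28 = 13197 / 28 ≈ 471.3 → 471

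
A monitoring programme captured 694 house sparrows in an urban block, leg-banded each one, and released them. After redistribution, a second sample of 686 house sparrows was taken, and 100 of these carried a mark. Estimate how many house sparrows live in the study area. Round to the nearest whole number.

Lincoln-Petersen assumes M/N = R/C, so N = M·C / R.
N = (694 × 686) / 100 = 476084 / 100 ≈ 4760.8 → 4761

N ≈ 4761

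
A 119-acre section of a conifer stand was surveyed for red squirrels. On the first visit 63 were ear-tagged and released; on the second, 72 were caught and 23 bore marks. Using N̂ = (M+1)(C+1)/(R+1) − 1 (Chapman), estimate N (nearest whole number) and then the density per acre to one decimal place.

density ≈ 1.6 red squirrels per acre

N̂ = 64·73/24 − 1 = 4672/24 − 1 ≈ 193.7 → 194
Density = N̂ / area = 194 / 119 ≈ 1.63 → 1.6 per acre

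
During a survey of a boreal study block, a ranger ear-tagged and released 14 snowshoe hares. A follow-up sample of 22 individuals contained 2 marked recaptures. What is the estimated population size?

N = 154

N = (14 × 22) / 2 = 308 / 2 = 154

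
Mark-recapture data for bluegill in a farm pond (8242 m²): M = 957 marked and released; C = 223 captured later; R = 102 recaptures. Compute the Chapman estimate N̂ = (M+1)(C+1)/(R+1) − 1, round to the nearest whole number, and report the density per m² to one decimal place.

density ≈ 0.3 bluegill per m²

N̂ = 958·224/103 − 1 = 214592/103 − 1 ≈ 2082.4 → 2082
Density = N̂ / area = 2082 / 8242 ≈ 0.25 → 0.3 per m²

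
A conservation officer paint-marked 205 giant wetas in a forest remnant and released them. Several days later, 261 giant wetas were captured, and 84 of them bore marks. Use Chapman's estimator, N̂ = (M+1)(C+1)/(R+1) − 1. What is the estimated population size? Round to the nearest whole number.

N ≈ 634

N̂ = (205+1)(261+1)/(84+1) − 1 = 206·262/85 − 1
= 53972/85 − 1 ≈ 635.0 − 1 ≈ 634.0 → 634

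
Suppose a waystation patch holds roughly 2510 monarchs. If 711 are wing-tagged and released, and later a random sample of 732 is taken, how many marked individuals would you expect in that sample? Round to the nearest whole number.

expected recaptures ≈ 207

The marked fraction of the population is 711/2510, so in a sample of 732 expect C·(M/N) marked.
E[R] = 711 × 732 / 2510 = 520452 / 2510 ≈ 207.4 → 207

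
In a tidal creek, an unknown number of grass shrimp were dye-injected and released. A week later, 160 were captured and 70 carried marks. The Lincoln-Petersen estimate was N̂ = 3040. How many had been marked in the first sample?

From N = M·C/R: M = N·R / C = 3040·70 / 160 = 212800 / 160 = 1330.

M = 1330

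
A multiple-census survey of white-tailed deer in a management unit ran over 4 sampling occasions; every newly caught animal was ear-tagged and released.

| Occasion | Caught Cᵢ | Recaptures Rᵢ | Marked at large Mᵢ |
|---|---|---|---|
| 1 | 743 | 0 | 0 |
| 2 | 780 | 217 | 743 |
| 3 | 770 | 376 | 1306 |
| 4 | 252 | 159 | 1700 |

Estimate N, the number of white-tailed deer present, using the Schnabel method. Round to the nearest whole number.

N ≈ 2678

Σ MᵢCᵢ = 0·743 + 743·780 + 1306·770 + 1700·252 = 0 + 579540 + 1005620 + 428400 = 2013560
Σ Rᵢ = 0 + 217 + 376 + 159 = 752
N̂ = 2013560 / 752 ≈ 2677.6 → 2678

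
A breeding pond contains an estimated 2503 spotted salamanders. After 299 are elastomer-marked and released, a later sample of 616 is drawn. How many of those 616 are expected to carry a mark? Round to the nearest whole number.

expected recaptures ≈ 74

Expected recaptures E[R] = M·C / N.
E[R] = 299 × 616 / 2503 = 184184 / 2503 ≈ 73.6 → 74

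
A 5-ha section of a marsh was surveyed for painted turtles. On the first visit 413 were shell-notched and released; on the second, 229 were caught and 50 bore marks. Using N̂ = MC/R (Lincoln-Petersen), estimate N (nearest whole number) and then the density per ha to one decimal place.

density ≈ 378.4 painted turtles per ha

N̂ = 413·229/50 = 94577/50 ≈ 1891.5 → 1892
Density = N̂ / area = 1892 / 5 ≈ 378.40 → 378.4 per ha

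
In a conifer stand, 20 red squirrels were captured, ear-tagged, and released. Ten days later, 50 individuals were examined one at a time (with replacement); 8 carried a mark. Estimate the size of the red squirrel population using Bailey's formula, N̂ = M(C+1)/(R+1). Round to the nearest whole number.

N̂ = 20·(50+1)/(8+1) = 20·51/9 = 1020/9 ≈ 113.3 → 113

N ≈ 113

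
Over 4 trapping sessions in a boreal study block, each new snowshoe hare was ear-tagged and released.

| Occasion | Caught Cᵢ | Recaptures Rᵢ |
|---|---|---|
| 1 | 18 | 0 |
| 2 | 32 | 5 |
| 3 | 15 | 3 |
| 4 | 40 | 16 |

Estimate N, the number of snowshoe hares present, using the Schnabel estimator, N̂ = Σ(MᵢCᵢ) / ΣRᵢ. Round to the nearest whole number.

Marked at large before each occasion: Mᵢ = Σⱼ<ᵢ (Cⱼ − Rⱼ) → M1=0, M2=18, M3=45, M4=57
Σ MᵢCᵢ = 0·18 + 18·32 + 45·15 + 57·40 = 0 + 576 + 675 + 2280 = 3531
Σ Rᵢ = 0 + 5 + 3 + 16 = 24
N̂ = 3531 / 24 ≈ 147.1 → 147

N ≈ 147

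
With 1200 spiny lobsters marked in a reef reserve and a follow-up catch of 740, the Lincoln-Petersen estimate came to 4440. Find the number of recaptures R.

R = 200

From N = M·C/R: R = M·C / N = 1200·740 / 4440 = 888000 / 4440 = 200.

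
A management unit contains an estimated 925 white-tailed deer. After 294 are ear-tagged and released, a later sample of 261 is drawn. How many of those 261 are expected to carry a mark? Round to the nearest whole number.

expected recaptures ≈ 83

The marked fraction of the population is 294/925, so in a sample of 261 expect C·(M/N) marked.
E[R] = 294 × 261 / 925 = 76734 / 925 ≈ 83.0 → 83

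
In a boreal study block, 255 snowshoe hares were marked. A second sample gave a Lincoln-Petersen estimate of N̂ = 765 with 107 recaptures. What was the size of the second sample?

C = 321

From N = M·C/R: C = N·R / M = 765·107 / 255 = 81855 / 255 = 321.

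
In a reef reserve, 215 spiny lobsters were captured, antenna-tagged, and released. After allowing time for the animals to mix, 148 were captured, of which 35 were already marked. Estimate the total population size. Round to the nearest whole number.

N ≈ 909

N = (215 × 148) / 35 = 31820 / 35 ≈ 909.1 → 909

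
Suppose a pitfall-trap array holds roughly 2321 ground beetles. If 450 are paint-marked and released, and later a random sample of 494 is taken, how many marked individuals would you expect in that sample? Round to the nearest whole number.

expected recaptures ≈ 96

The marked fraction of the population is 450/2321, so in a sample of 494 expect C·(M/N) marked.
E[R] = 450 × 494 / 2321 = 222300 / 2321 ≈ 95.8 → 96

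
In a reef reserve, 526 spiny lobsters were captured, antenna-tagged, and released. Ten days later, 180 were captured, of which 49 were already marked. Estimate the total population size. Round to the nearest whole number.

N ≈ 1932

The marked fraction in the recapture sample should equal the marked fraction in the population: 49/180 = 526/N.
N = (526 × 180) / 49 = 94680 / 49 ≈ 1932.2 → 1932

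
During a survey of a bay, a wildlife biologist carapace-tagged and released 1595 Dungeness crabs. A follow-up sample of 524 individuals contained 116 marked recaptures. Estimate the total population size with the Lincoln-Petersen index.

Lincoln-Petersen assumes M/N = R/C, so N = M·C / R.
N = (1595 × 524) / 116 = 835780 / 116 = 7205

N = 7205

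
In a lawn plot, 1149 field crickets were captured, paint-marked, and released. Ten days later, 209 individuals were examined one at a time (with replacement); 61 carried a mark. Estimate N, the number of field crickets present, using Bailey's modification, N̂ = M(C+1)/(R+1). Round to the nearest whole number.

N ≈ 3892

N̂ = 1149·(209+1)/(61+1) = 1149·210/62 = 241290/62 ≈ 3891.8 → 3892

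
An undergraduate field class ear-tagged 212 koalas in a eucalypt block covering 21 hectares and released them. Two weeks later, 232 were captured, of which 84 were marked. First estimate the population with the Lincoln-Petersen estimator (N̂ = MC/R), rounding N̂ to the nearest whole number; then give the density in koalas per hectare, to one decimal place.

density ≈ 27.9 koalas per hectare

N̂ = 212·232/84 = 49184/84 ≈ 585.5 → 586
Density = N̂ / area = 586 / 21 ≈ 27.90 → 27.9 per hectare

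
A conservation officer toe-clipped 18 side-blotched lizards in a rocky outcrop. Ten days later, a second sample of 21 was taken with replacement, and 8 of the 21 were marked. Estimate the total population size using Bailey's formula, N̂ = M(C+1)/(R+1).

N = 44

N̂ = 18·(21+1)/(8+1) = 18·22/9 = 396/9 = 44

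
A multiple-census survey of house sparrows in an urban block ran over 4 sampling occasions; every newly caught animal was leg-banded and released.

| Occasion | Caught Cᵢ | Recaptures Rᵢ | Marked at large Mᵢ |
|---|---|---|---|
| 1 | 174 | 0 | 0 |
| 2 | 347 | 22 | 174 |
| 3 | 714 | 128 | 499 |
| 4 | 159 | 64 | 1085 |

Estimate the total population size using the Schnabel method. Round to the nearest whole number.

N ≈ 2753

Σ MᵢCᵢ = 0·174 + 174·347 + 499·714 + 1085·159 = 0 + 60378 + 356286 + 172515 = 589179
Σ Rᵢ = 0 + 22 + 128 + 64 = 214
N̂ = 589179 / 214 ≈ 2753.2 → 2753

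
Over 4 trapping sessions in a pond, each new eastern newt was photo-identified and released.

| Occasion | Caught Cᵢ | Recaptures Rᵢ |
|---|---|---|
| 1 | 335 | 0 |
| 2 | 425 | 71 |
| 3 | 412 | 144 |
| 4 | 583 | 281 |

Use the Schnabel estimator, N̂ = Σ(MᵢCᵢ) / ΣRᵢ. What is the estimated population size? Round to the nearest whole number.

Marked at large before each occasion: Mᵢ = Σⱼ<ᵢ (Cⱼ − Rⱼ) → M1=0, M2=335, M3=689, M4=957
Σ MᵢCᵢ = 0·335 + 335·425 + 689·412 + 957·583 = 0 + 142375 + 283868 + 557931 = 984174
Σ Rᵢ = 0 + 71 + 144 + 281 = 496
N̂ = 984174 / 496 ≈ 1984.2 → 1984

N ≈ 1984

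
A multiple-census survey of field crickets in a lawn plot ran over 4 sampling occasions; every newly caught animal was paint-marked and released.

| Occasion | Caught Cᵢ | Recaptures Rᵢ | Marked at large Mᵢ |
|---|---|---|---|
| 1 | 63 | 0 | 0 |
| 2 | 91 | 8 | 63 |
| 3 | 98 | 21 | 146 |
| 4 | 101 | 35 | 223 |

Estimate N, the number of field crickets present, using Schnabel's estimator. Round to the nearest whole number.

N ≈ 665

Σ MᵢCᵢ = 0·63 + 63·91 + 146·98 + 223·101 = 0 + 5733 + 14308 + 22523 = 42564
Σ Rᵢ = 0 + 8 + 21 + 35 = 64
N̂ = 42564 / 64 ≈ 665.1 → 665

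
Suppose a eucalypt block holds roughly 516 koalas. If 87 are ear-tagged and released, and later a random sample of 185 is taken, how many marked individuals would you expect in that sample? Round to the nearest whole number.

Expected recaptures E[R] = M·C / N.
E[R] = 87 × 185 / 516 = 16095 / 516 ≈ 31.2 → 31

expected recaptures ≈ 31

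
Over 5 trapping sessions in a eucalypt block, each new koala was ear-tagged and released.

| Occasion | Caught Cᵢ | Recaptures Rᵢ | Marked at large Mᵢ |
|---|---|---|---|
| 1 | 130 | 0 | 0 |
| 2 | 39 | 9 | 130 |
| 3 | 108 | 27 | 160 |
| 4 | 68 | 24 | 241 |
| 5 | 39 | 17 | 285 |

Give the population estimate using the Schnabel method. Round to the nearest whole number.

Σ MᵢCᵢ = 0·130 + 130·39 + 160·108 + 241·68 + 285·39 = 0 + 5070 + 17280 + 16388 + 11115 = 49853
Σ Rᵢ = 0 + 9 + 27 + 24 + 17 = 77
N̂ = 49853 / 77 ≈ 647.4 → 647

N ≈ 647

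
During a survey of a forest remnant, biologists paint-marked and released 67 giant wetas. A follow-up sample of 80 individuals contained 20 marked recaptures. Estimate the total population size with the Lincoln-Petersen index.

N = 268

N = (67 × 80) / 20 = 5360 / 20 = 268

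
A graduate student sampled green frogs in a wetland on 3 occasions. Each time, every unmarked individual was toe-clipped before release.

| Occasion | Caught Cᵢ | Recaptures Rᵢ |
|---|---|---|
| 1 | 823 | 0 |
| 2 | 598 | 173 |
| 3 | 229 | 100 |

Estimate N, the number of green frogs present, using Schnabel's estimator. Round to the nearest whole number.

N ≈ 2850

Marked at large before each occasion: Mᵢ = Σⱼ<ᵢ (Cⱼ − Rⱼ) → M1=0, M2=823, M3=1248
Σ MᵢCᵢ = 0·823 + 823·598 + 1248·229 = 0 + 492154 + 285792 = 777946
Σ Rᵢ = 0 + 173 + 100 = 273
N̂ = 777946 / 273 ≈ 2849.6 → 2850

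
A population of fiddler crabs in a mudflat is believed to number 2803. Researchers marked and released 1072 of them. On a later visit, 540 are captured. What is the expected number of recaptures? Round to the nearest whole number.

Expected recaptures E[R] = M·C / N.
E[R] = 1072 × 540 / 2803 = 578880 / 2803 ≈ 206.5 → 207

expected recaptures ≈ 207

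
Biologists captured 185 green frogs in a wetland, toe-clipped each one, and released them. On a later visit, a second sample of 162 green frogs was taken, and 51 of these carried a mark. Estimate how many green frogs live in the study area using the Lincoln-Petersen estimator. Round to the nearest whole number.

N ≈ 588

If marked individuals mix randomly, R/C ≈ M/N, giving N ≈ M·C/R.
N = (185 × 162) / 51 = 29970 / 51 ≈ 587.6 → 588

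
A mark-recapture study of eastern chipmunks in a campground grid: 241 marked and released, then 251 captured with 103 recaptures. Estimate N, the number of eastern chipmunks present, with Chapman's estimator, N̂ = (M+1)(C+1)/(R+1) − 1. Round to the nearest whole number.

N̂ = (241+1)(251+1)/(103+1) − 1 = 242·252/104 − 1
= 60984/104 − 1 ≈ 586.4 − 1 ≈ 585.4 → 585

N ≈ 585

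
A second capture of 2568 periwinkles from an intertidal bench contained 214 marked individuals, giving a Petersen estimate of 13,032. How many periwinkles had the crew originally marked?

M = 1086

From N = M·C/R: M = N·R / C = 13032·214 / 2568 = 2788848 / 2568 = 1086.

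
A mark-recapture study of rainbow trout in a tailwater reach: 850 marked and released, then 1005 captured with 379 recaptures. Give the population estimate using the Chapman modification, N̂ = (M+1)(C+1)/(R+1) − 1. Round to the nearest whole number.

N̂ = (850+1)(1005+1)/(379+1) − 1 = 851·1006/380 − 1
= 856106/380 − 1 ≈ 2252.9 − 1 ≈ 2251.9 → 2252

N ≈ 2252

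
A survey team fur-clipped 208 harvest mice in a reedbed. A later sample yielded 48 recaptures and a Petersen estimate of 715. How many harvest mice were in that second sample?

C = 165

From N = M·C/R: C = N·R / M = 715·48 / 208 = 34320 / 208 = 165.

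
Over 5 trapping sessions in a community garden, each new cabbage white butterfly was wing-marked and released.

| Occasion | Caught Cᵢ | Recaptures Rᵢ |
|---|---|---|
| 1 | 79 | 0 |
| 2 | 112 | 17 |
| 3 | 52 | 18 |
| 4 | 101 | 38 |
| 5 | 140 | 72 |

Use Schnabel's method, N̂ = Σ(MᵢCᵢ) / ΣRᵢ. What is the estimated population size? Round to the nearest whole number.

Marked at large before each occasion: Mᵢ = Σⱼ<ᵢ (Cⱼ − Rⱼ) → M1=0, M2=79, M3=174, M4=208, M5=271
Σ MᵢCᵢ = 0·79 + 79·112 + 174·52 + 208·101 + 271·140 = 0 + 8848 + 9048 + 21008 + 37940 = 76844
Σ Rᵢ = 0 + 17 + 18 + 38 + 72 = 145
N̂ = 76844 / 145 ≈ 530.0 → 530

N ≈ 530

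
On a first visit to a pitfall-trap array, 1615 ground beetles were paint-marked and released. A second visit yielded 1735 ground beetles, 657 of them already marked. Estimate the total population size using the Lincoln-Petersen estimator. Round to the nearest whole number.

Lincoln-Petersen assumes M/N = R/C, so N = M·C / R.
N = (1615 × 1735) / 657 = 2802025 / 657 ≈ 4264.9 → 4265

N ≈ 4265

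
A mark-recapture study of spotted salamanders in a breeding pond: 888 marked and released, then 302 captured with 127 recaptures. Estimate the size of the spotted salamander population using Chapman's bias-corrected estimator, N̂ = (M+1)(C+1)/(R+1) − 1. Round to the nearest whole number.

N̂ = (888+1)(302+1)/(127+1) − 1 = 889·303/128 − 1
= 269367/128 − 1 ≈ 2104.4 − 1 ≈ 2103.4 → 2103

N ≈ 2103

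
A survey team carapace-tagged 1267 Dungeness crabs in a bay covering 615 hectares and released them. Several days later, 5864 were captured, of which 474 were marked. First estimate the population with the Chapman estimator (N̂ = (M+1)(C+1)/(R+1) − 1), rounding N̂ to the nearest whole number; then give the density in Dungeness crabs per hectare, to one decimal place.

density ≈ 25.5 Dungeness crabs per hectare

N̂ = 1268·5865/475 − 1 = 7436820/475 − 1 ≈ 15655.46 → 15655
Density = N̂ / area = 15655 / 615 ≈ 25.46 → 25.5 per hectare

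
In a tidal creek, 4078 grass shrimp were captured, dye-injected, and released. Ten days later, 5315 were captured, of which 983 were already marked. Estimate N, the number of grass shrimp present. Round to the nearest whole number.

N ≈ 22,049

Lincoln-Petersen assumes M/N = R/C, so N = M·C / R.
N = (4078 × 5315) / 983 = 21674570 / 983 ≈ 22049.4 → 22049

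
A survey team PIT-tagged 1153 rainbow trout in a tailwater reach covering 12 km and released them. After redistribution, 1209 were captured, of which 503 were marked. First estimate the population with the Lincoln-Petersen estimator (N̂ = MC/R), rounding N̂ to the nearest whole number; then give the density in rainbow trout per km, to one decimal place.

density ≈ 230.9 rainbow trout per km

N̂ = 1153·1209/503 = 1393977/503 ≈ 2771.3 → 2771
Density = N̂ / area = 2771 / 12 ≈ 230.92 → 230.9 per km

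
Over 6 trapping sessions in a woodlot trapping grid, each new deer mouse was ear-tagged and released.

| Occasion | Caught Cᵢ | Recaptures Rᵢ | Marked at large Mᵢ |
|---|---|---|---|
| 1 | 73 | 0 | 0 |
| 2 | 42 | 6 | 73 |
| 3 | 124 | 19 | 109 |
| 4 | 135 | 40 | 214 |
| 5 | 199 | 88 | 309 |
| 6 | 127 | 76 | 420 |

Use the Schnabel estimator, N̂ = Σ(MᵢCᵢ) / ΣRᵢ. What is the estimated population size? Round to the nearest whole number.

Σ MᵢCᵢ = 0·73 + 73·42 + 109·124 + 214·135 + 309·199 + 420·127 = 0 + 3066 + 13516 + 28890 + 61491 + 53340 = 160303
Σ Rᵢ = 0 + 6 + 19 + 40 + 88 + 76 = 229
N̂ = 160303 / 229 ≈ 700.0 → 700

N ≈ 700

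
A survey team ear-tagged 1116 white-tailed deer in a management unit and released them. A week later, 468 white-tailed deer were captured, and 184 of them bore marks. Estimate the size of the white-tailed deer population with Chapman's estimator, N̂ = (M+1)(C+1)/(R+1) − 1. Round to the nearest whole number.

N ≈ 2831

N̂ = (1116+1)(468+1)/(184+1) − 1 = 1117·469/185 − 1
= 523873/185 − 1 ≈ 2831.7 − 1 ≈ 2830.7 → 2831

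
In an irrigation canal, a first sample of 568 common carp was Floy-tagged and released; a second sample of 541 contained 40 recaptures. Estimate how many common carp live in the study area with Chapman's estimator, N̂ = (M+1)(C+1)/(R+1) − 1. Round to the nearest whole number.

N̂ = (568+1)(541+1)/(40+1) − 1 = 569·542/41 − 1
= 308398/41 − 1 ≈ 7521.9 − 1 ≈ 7520.9 → 7521

N ≈ 7521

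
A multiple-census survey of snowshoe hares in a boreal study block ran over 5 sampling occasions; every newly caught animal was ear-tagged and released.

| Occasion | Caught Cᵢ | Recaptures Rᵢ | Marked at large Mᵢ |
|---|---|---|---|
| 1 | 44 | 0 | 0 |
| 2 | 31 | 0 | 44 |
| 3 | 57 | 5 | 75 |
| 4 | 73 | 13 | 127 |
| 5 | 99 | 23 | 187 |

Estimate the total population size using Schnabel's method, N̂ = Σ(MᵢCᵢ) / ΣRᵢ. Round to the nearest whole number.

N ≈ 815

Σ MᵢCᵢ = 0·44 + 44·31 + 75·57 + 127·73 + 187·99 = 0 + 1364 + 4275 + 9271 + 18513 = 33423
Σ Rᵢ = 0 + 0 + 5 + 13 + 23 = 41
N̂ = 33423 / 41 ≈ 815.2 → 815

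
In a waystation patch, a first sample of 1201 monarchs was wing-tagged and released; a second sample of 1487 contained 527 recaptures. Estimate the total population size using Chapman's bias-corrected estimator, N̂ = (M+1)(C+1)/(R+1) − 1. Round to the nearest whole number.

N̂ = (1201+1)(1487+1)/(527+1) − 1 = 1202·1488/528 − 1
= 1788576/528 − 1 ≈ 3387.45 − 1 ≈ 3386.45 → 3386

N ≈ 3386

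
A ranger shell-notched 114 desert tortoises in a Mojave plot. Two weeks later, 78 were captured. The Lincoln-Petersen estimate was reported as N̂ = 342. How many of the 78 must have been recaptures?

From N = M·C/R: R = M·C / N = 114·78 / 342 = 8892 / 342 = 26.

R = 26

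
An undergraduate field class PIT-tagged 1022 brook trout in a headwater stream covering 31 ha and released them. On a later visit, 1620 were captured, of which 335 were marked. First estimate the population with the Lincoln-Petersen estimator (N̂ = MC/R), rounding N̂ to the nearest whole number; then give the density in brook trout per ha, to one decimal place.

density ≈ 159.4 brook trout per ha

N̂ = 1022·1620/335 = 1655640/335 ≈ 4942.2 → 4942
Density = N̂ / area = 4942 / 31 ≈ 159.42 → 159.4 per ha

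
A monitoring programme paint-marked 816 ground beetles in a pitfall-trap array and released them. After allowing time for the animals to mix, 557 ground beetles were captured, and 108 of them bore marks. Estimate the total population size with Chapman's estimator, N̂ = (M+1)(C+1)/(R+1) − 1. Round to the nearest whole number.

N̂ = (816+1)(557+1)/(108+1) − 1 = 817·558/109 − 1
= 455886/109 − 1 ≈ 4182.4 − 1 ≈ 4181.4 → 4181

N ≈ 4181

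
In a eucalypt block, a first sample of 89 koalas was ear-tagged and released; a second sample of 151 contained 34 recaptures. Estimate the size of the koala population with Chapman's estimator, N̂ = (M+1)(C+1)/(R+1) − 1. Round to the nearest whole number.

N ≈ 390

N̂ = (89+1)(151+1)/(34+1) − 1 = 90·152/35 − 1
= 13680/35 − 1 ≈ 390.9 − 1 ≈ 389.9 → 390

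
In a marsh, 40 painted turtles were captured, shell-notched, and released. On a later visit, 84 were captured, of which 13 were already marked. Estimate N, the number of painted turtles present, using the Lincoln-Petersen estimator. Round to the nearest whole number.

Lincoln-Petersen assumes M/N = R/C, so N = M·C / R.
N = (40 × 84) / 13 = 3360 / 13 ≈ 258.46 → 258

N ≈ 258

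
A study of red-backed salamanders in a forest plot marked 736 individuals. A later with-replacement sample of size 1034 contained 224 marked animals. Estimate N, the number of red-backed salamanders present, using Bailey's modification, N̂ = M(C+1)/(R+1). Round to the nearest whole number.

N̂ = 736·(1034+1)/(224+1) = 736·1035/225 = 761760/225 ≈ 3385.6 → 3386

N ≈ 3386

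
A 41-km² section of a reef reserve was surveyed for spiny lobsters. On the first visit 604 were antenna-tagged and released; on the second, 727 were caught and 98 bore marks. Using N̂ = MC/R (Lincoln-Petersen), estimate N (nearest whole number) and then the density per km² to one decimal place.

N̂ = 604·727/98 = 439108/98 ≈ 4480.7 → 4481
Density = N̂ / area = 4481 / 41 ≈ 109.29 → 109.3 per km²

density ≈ 109.3 spiny lobsters per km²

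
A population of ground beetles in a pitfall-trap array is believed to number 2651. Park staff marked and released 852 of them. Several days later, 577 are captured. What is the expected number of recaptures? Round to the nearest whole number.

expected recaptures ≈ 185

The marked fraction of the population is 852/2651, so in a sample of 577 expect C·(M/N) marked.
E[R] = 852 × 577 / 2651 = 491604 / 2651 ≈ 185.4 → 185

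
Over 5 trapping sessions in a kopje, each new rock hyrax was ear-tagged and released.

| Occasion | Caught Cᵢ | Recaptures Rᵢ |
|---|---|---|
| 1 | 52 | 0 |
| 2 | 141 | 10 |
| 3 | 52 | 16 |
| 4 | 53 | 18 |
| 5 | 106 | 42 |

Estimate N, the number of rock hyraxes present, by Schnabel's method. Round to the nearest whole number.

N ≈ 644

Marked at large before each occasion: Mᵢ = Σⱼ<ᵢ (Cⱼ − Rⱼ) → M1=0, M2=52, M3=183, M4=219, M5=254
Σ MᵢCᵢ = 0·52 + 52·141 + 183·52 + 219·53 + 254·106 = 0 + 7332 + 9516 + 11607 + 26924 = 55379
Σ Rᵢ = 0 + 10 + 16 + 18 + 42 = 86
N̂ = 55379 / 86 ≈ 643.9 → 644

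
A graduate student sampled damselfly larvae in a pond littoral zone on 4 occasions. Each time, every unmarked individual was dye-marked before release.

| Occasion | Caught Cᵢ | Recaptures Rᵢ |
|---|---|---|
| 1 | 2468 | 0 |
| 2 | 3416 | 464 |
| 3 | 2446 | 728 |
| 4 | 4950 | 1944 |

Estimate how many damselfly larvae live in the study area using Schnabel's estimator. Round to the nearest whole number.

N ≈ 18,183

Marked at large before each occasion: Mᵢ = Σⱼ<ᵢ (Cⱼ − Rⱼ) → M1=0, M2=2468, M3=5420, M4=7138
Σ MᵢCᵢ = 0·2468 + 2468·3416 + 5420·2446 + 7138·4950 = 0 + 8430688 + 13257320 + 35333100 = 57021108
Σ Rᵢ = 0 + 464 + 728 + 1944 = 3136
N̂ = 57021108 / 3136 ≈ 18182.8 → 18183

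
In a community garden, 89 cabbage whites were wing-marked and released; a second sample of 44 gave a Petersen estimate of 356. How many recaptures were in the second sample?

From N = M·C/R: R = M·C / N = 89·44 / 356 = 3916 / 356 = 11.

R = 11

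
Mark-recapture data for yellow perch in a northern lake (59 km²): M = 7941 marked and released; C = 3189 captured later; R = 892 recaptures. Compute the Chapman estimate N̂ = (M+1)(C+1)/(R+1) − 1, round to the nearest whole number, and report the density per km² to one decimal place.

density ≈ 480.8 yellow perch per km²

N̂ = 7942·3190/893 − 1 = 25334980/893 − 1 ≈ 28369.6 → 28370
Density = N̂ / area = 28370 / 59 ≈ 480.847 → 480.8 per km²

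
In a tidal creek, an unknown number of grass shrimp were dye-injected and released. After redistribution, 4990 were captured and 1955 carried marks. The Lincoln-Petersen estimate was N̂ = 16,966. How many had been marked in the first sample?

From N = M·C/R: M = N·R / C = 16966·1955 / 4990 = 33168530 / 4990 = 6647.

M = 6647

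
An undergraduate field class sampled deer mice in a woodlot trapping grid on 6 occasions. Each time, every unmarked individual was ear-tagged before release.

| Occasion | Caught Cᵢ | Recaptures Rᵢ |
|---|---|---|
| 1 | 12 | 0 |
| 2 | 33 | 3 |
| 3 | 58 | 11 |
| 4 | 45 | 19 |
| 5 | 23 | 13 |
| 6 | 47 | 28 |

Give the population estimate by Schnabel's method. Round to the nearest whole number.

N ≈ 208

Marked at large before each occasion: Mᵢ = Σⱼ<ᵢ (Cⱼ − Rⱼ) → M1=0, M2=12, M3=42, M4=89, M5=115, M6=125
Σ MᵢCᵢ = 0·12 + 12·33 + 42·58 + 89·45 + 115·23 + 125·47 = 0 + 396 + 2436 + 4005 + 2645 + 5875 = 15357
Σ Rᵢ = 0 + 3 + 11 + 19 + 13 + 28 = 74
N̂ = 15357 / 74 ≈ 207.5 → 208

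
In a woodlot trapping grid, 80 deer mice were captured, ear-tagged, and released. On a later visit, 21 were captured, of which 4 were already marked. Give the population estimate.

N = 420

If marked individuals mix randomly, R/C ≈ M/N, giving N ≈ M·C/R.
N = (80 × 21) / 4 = 1680 / 4 = 420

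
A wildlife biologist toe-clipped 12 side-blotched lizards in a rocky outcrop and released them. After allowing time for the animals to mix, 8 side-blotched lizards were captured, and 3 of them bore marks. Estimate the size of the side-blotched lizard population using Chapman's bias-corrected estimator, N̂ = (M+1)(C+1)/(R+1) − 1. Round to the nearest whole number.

N ≈ 28

N̂ = (12+1)(8+1)/(3+1) − 1 = 13·9/4 − 1
= 117/4 − 1 ≈ 29.2 − 1 ≈ 28.2 → 28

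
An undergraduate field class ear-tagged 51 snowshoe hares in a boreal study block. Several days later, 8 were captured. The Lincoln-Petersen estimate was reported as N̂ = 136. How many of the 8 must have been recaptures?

From N = M·C/R: R = M·C / N = 51·8 / 136 = 408 / 136 = 3.

R = 3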